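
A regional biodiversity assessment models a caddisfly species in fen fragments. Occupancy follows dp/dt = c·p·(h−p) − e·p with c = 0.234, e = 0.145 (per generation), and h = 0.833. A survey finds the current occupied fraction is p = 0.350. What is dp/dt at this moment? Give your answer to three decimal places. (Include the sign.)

-0.011

Colonization term: c·p·(h−p) = 0.234×0.350×0.4830 = 0.03956.
Extinction term: e·p = 0.05075.
dp/dt = 0.03956 − 0.05075 = -0.01119.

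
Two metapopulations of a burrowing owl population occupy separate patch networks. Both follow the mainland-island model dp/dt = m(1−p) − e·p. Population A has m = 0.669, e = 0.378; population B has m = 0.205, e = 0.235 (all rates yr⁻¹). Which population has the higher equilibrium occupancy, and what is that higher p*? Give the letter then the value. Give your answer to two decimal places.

A, 0.64

A: p*_A = m/(m+e) = 0.669/1.0470 = 0.6390.
B: p*_B = 0.205/0.4400 = 0.4659.
A is higher at 0.6390.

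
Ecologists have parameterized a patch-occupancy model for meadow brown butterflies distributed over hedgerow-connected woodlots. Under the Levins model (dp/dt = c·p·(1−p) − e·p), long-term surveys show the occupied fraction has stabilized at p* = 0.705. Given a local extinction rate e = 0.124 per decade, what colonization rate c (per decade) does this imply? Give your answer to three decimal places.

0.420

At equilibrium c(1−p*) = e, so c = e/(1−p*).
c = 0.124/(1 − 0.705) = 0.124/0.2950 = 0.4203.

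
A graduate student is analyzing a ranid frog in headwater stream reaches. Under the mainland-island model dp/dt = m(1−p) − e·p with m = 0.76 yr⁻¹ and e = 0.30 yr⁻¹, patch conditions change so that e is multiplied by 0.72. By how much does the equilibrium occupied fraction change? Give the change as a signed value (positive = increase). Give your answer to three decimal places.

Before: p* = 0.76/(0.76+0.30) = 0.7170.
After: m = 0.76, e = 0.216; p* = 0.76/0.9760 = 0.7787.
Δp* = 0.7787 − 0.7170 = +0.0617.

0.062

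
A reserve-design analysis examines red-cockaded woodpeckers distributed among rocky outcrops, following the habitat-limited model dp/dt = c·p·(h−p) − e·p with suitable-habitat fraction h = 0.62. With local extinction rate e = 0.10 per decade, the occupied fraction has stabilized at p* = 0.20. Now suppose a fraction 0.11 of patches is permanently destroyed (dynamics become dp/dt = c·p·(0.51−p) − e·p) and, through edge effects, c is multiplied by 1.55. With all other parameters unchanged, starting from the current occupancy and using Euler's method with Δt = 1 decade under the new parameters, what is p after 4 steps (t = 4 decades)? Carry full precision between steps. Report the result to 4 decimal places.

Balance c(h−p*) = e gives c = e/(0.62 − 0.20000) = 0.10/0.42000 = 0.23810.
Starting from p₀ = 0.20000; update p ← p + (dp/dt)·Δt with the new parameters.
p: 0.20000 → 0.20288  (Δp = +0.00288)
p: 0.20288 → 0.20559  (Δp = +0.00271)
p: 0.20559 → 0.20813  (Δp = +0.00254)
p: 0.20813 → 0.21050  (Δp = +0.00237)

0.2105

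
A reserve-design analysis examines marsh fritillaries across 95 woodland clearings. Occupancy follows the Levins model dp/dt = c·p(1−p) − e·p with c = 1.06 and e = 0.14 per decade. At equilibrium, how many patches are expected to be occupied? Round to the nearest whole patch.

p* = 1 − e/c = 1 − 0.14/1.06 = 0.8679.
Expected occupied patches = N × p* = 95 × 0.8679 = 82.45 ≈ 82.

82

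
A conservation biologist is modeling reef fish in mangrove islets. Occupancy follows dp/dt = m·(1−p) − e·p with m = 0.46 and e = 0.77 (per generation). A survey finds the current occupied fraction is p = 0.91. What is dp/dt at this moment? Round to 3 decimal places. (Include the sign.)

Colonization term: m·(1−p) = 0.46×0.0900 = 0.04140.
Extinction term: e·p = 0.70070.
dp/dt = 0.04140 − 0.70070 = -0.65930.

-0.659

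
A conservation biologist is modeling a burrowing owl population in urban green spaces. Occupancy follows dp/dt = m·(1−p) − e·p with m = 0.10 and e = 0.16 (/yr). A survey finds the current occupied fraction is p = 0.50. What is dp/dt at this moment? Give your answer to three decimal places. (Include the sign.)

-0.030

Colonization term: m·(1−p) = 0.10×0.5000 = 0.05000.
Extinction term: e·p = 0.08000.
dp/dt = 0.05000 − 0.08000 = -0.03000.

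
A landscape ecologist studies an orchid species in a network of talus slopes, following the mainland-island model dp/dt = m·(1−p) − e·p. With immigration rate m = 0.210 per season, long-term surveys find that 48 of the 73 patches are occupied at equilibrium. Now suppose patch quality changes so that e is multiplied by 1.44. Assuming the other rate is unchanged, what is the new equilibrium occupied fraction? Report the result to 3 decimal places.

0.571

Observed p* = 48/73 = 0.65753.
Balance m(1−p*) = e·p* gives e = m(1−p*)/p* = 0.210×0.34247/0.65753 = 0.10938.
New p* = m/(m+e) = 0.21000/(0.21000+0.15751) = 0.57141.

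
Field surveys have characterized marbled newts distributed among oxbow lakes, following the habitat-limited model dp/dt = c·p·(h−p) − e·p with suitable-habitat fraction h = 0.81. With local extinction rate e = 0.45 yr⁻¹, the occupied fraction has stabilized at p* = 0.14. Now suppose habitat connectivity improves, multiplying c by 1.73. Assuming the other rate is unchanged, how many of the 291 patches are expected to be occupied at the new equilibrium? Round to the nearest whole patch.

Balance c(h−p*) = e gives c = e/(0.81 − 0.14000) = 0.45/0.67000 = 0.67164.
New p* = 0.81 − e/c = 0.81 − 0.45000/1.16194 = 0.42272.
Expected occupied = 291 × 0.42272 = 123.01 ≈ 123.

123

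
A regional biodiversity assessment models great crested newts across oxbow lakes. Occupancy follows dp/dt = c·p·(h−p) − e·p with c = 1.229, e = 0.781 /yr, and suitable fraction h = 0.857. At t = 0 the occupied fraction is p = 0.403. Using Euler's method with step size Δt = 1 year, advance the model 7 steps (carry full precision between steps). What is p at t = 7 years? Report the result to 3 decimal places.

0.230

Update rule: p ← p + [c·p·(h−p) − e·p]·Δt with Δt = 1.
p: 0.40300 → 0.31312  (Δp = -0.08988)
p: 0.31312 → 0.27787  (Δp = -0.03525)
p: 0.27787 → 0.25863  (Δp = -0.01924)
p: 0.25863 → 0.24683  (Δp = -0.01179)
p: 0.24683 → 0.23916  (Δp = -0.00768)
p: 0.23916 → 0.23397  (Δp = -0.00518)
p: 0.23397 → 0.23039  (Δp = -0.00358)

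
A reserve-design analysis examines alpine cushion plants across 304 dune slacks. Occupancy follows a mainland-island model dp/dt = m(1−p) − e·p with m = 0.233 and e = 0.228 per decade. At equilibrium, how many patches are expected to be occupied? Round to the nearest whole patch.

p* = m/(m+e) = 0.233/0.4610 = 0.5054.
Expected occupied patches = N × p* = 304 × 0.5054 = 153.65 ≈ 154.

154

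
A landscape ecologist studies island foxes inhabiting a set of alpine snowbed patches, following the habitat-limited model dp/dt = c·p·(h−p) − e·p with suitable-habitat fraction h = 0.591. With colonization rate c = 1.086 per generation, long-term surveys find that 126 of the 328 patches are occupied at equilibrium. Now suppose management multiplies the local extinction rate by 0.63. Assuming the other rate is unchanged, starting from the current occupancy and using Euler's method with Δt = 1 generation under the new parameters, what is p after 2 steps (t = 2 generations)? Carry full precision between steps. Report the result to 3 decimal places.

Observed p* = 126/328 = 0.38415.
Balance c(h−p*) = e gives e = 1.086×(0.591 − 0.38415) = 0.22464.
Starting from p₀ = 0.38415; update p ← p + (dp/dt)·Δt with the new parameters.
p: 0.38415 → 0.41608  (Δp = +0.03193)
p: 0.41608 → 0.43623  (Δp = +0.02016)

0.436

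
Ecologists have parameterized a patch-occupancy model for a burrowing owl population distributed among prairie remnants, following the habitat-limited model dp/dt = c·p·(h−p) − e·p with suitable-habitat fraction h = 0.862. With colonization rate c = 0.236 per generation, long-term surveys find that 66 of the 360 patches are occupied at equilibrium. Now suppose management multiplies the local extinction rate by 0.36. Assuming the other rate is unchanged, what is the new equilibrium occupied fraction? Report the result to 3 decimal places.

Observed p* = 66/360 = 0.18333.
Balance c(h−p*) = e gives e = 0.236×(0.862 − 0.18333) = 0.16017.
New p* = 0.862 − e/c = 0.862 − 0.05766/0.23600 = 0.61768.

0.618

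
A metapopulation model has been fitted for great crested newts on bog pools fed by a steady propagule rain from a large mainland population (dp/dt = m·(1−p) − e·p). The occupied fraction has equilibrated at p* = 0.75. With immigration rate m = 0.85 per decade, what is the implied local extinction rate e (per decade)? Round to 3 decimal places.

At equilibrium m(1−p*) = e·p*, so e = m(1−p*)/p*.
e = 0.85 × 0.2500 / 0.75 = 0.2833.

0.283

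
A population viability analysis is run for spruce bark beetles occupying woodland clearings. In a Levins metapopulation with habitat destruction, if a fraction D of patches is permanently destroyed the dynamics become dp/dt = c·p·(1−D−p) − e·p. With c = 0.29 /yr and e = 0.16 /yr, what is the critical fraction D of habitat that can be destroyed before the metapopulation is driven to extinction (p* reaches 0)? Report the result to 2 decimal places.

0.45

The nontrivial equilibrium is p* = (1−D) − e/c; extinction occurs when this hits zero.
So D_crit = 1 − e/c = 1 − 0.16/0.29 = 1 − 0.5517 = 0.4483.
Note this equals the original equilibrium occupancy — the Levins extinction-debt result.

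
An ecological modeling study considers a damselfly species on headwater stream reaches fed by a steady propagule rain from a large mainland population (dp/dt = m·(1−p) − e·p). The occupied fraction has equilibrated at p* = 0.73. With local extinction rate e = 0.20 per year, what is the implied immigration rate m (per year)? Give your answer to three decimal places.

At equilibrium m(1−p*) = e·p*, so m = e·p*/(1−p*).
m = 0.20 × 0.73 / 0.2700 = 0.1460/0.2700 = 0.5407.

0.541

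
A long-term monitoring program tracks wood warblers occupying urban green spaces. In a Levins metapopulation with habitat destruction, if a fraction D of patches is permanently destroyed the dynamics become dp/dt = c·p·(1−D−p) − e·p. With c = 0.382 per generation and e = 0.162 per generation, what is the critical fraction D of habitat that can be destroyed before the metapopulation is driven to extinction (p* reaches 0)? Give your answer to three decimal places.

0.576

The nontrivial equilibrium is p* = (1−D) − e/c; extinction occurs when this hits zero.
So D_crit = 1 − e/c = 1 − 0.162/0.382 = 1 − 0.4241 = 0.5759.
Note this equals the original equilibrium occupancy — the Levins extinction-debt result.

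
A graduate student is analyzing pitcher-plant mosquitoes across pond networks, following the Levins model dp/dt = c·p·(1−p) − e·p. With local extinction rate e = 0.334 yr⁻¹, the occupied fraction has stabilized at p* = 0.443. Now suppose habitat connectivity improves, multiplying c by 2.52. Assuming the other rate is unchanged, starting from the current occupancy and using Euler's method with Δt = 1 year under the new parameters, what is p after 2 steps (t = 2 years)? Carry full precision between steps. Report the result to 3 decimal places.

0.780

Balance c(1−p*) = e gives c = e/(1 − 0.44300) = 0.334/0.55700 = 0.59964.
Starting from p₀ = 0.44300; update p ← p + (dp/dt)·Δt with the new parameters.
p: 0.44300 → 0.66790  (Δp = +0.22490)
p: 0.66790 → 0.78000  (Δp = +0.11209)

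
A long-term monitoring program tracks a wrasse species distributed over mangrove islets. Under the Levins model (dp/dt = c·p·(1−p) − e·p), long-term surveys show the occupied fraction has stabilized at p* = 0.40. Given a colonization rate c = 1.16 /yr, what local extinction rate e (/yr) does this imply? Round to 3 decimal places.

At equilibrium c(1−p*) = e.
e = 1.16 × (1 − 0.40) = 1.16 × 0.6000 = 0.6960.

0.696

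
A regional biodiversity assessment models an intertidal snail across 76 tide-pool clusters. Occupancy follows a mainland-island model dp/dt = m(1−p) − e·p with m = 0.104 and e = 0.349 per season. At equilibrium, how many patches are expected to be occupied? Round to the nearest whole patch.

p* = m/(m+e) = 0.104/0.4530 = 0.2296.
Expected occupied patches = N × p* = 76 × 0.2296 = 17.45 ≈ 17.

17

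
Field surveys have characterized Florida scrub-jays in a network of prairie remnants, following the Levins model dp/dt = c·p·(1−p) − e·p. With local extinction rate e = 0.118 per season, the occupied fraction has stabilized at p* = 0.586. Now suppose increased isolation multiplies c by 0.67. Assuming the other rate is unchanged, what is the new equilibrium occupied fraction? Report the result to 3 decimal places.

Balance c(1−p*) = e gives c = e/(1 − 0.58600) = 0.118/0.41400 = 0.28502.
New p* = 1 − e/c = 1 − 0.11800/0.19096 = 0.38207.

0.382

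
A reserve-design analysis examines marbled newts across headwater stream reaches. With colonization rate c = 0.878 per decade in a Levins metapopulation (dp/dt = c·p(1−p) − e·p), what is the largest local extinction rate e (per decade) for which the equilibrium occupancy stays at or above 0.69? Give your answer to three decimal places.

0.272

1 − e/c ≥ 0.69 ⇒ e ≤ c(1 − 0.69) = 0.878 × 0.3100.
e_max = 0.2722.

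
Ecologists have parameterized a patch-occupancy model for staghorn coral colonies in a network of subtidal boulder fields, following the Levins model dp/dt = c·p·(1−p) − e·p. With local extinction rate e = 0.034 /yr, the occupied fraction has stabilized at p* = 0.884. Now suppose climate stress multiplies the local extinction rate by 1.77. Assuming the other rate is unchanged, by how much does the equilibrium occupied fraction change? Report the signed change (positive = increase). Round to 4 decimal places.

-0.0893

Balance c(1−p*) = e gives c = e/(1 − 0.88400) = 0.034/0.11600 = 0.29310.
New p* = 1 − e/c = 1 − 0.06018/0.29310 = 0.79468.
Δp* = 0.79468 − 0.88400 = -0.08932.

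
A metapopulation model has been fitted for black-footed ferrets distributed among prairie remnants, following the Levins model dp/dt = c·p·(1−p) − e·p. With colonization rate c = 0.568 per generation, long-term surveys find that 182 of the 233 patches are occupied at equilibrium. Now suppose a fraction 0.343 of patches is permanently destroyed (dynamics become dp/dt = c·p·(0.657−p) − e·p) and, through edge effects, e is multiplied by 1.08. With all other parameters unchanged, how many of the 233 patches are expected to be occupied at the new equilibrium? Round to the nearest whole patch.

Observed p* = 182/233 = 0.78112.
Balance c(1−p*) = e gives e = 0.568×(1 − 0.78112) = 0.12432.
New p* = 0.657 − e/c = 0.657 − 0.13427/0.56800 = 0.42061.
Expected occupied = 233 × 0.42061 = 98.00 ≈ 98.

98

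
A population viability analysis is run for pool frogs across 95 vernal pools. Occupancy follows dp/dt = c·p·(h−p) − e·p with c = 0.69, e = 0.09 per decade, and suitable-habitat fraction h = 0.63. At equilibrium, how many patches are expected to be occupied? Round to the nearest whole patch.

p* = h − e/c = 0.63 − 0.1304 = 0.4996.
Expected occupied patches = N × p* = 95 × 0.4996 = 47.46 ≈ 47.

47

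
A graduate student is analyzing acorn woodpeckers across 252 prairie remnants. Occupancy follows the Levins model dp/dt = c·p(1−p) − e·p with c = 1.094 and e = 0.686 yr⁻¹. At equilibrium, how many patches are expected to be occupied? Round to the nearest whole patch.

p* = 1 − e/c = 1 − 0.686/1.094 = 0.3729.
Expected occupied patches = N × p* = 252 × 0.3729 = 93.98 ≈ 94.

94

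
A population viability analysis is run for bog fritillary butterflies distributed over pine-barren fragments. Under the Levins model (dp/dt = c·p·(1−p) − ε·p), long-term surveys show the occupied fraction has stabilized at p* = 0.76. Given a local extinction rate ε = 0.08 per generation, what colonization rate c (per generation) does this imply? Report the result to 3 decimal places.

At equilibrium c(1−p*) = ε, so c = ε/(1−p*).
c = 0.08/(1 − 0.76) = 0.08/0.2400 = 0.3333.

0.333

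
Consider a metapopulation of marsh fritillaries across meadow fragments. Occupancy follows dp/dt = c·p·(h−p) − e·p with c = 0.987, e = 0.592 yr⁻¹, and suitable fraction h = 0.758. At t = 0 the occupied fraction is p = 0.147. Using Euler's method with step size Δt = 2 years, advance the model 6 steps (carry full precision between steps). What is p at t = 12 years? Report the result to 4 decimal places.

Update rule: p ← p + [c·p·(h−p) − e·p]·Δt with Δt = 2.
t = 2: p = 0.14700 + (+0.00325) = 0.15025
t = 4: p = 0.15025 + (+0.00236) = 0.15261
t = 6: p = 0.15261 + (+0.00169) = 0.15429
t = 8: p = 0.15429 + (+0.00119) = 0.15548
t = 10: p = 0.15548 + (+0.00083) = 0.15632
t = 12: p = 0.15632 + (+0.00058) = 0.15690

0.1569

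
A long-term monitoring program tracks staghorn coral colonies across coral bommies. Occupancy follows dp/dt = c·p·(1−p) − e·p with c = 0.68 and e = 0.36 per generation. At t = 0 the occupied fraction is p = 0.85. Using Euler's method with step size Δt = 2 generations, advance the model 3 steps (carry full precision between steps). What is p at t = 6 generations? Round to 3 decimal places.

0.460

Update rule: p ← p + [c·p·(1−p) − e·p]·Δt with Δt = 2.
p: 0.85000 → 0.41140  (Δp = -0.43860)
p: 0.41140 → 0.44452  (Δp = +0.03312)
p: 0.44452 → 0.46028  (Δp = +0.01576)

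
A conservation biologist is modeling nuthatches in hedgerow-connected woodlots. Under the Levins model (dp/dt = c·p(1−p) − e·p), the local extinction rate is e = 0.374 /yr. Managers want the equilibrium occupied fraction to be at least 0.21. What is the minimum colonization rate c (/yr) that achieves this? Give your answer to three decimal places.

p* = 1 − e/c ≥ 0.21 requires e/c ≤ 0.7900, i.e. c ≥ e/0.7900.
c_min = 0.374/0.7900 = 0.4734.

0.473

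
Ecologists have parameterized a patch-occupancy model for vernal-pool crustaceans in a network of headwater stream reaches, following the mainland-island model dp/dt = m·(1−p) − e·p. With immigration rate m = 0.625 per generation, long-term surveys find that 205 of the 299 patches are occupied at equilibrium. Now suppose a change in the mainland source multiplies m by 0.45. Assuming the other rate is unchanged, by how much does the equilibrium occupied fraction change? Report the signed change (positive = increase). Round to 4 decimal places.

Observed p* = 205/299 = 0.68562.
Balance m(1−p*) = e·p* gives e = m(1−p*)/p* = 0.625×0.31438/0.68562 = 0.28658.
New p* = m/(m+e) = 0.28125/(0.28125+0.28658) = 0.49531.
Δp* = 0.49531 − 0.68562 = -0.19031.

-0.1903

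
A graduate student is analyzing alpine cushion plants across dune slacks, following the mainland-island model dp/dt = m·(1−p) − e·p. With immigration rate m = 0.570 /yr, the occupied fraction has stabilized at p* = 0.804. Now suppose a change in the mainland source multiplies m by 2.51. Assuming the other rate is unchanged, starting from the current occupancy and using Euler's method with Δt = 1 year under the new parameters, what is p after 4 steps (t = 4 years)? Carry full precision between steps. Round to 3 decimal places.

Balance m(1−p*) = e·p* gives e = m(1−p*)/p* = 0.570×0.19600/0.80400 = 0.13896.
Starting from p₀ = 0.80400; update p ← p + (dp/dt)·Δt with the new parameters.
step 1: Δp = +0.16870, p = 0.97270
step 2: Δp = -0.09610, p = 0.87660
step 3: Δp = +0.05474, p = 0.93134
step 4: Δp = -0.03118, p = 0.90016

0.900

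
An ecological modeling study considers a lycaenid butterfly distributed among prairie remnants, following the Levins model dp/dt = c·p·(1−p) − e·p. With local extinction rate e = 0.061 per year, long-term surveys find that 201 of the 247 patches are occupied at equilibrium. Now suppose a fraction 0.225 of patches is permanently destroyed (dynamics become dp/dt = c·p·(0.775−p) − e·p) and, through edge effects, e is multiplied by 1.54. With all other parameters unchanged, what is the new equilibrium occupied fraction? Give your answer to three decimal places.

Observed p* = 201/247 = 0.81377.
Balance c(1−p*) = e gives c = e/(1 − 0.81377) = 0.061/0.18623 = 0.32755.
New p* = 0.775 − e/c = 0.775 − 0.09394/0.32755 = 0.48820.

0.488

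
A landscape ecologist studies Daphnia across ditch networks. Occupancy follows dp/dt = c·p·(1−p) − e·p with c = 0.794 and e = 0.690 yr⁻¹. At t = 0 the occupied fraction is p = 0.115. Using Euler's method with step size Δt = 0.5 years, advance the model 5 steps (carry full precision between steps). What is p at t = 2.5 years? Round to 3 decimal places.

0.118

Update rule: p ← p + [c·p·(1−p) − e·p]·Δt with Δt = 0.5.
step 1: Δp = +0.00073, p = 0.11573
step 2: Δp = +0.00070, p = 0.11643
step 3: Δp = +0.00067, p = 0.11710
step 4: Δp = +0.00065, p = 0.11775
step 5: Δp = +0.00062, p = 0.11837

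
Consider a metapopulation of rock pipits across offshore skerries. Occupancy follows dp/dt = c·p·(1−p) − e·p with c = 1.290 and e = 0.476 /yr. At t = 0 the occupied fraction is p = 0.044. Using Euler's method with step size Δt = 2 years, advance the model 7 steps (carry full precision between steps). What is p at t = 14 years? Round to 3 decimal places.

0.621

Update rule: p ← p + [c·p·(1−p) − e·p]·Δt with Δt = 2.
p: 0.04400 → 0.11064  (Δp = +0.06664)
p: 0.11064 → 0.25917  (Δp = +0.14854)
p: 0.25917 → 0.50781  (Δp = +0.24863)
p: 0.50781 → 0.66922  (Δp = +0.16141)
p: 0.66922 → 0.60325  (Δp = -0.06597)
p: 0.60325 → 0.64645  (Δp = +0.04321)
p: 0.64645 → 0.62069  (Δp = -0.02576)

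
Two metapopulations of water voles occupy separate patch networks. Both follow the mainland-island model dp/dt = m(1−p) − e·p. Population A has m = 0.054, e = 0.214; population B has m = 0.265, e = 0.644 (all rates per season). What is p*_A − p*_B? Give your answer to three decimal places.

-0.090

A: p*_A = m/(m+e) = 0.054/0.2680 = 0.2015.
B: p*_B = 0.265/0.9090 = 0.2915.
p*_A − p*_B = 0.2015 − 0.2915 = -0.0900.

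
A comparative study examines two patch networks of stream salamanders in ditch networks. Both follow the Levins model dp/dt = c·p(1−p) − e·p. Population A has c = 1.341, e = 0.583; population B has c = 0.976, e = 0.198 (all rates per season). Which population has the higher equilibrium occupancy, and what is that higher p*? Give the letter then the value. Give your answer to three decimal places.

B, 0.797

A: p*_A = 1 − 0.583/1.341 = 0.5652.
B: p*_B = 1 − 0.198/0.976 = 0.7971.
B is higher at 0.7971.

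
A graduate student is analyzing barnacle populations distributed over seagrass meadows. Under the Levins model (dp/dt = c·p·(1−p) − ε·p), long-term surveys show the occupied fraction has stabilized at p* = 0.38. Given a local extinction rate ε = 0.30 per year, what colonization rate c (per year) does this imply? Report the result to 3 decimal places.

0.484

At equilibrium c(1−p*) = ε, so c = ε/(1−p*).
c = 0.30/(1 − 0.38) = 0.30/0.6200 = 0.4839.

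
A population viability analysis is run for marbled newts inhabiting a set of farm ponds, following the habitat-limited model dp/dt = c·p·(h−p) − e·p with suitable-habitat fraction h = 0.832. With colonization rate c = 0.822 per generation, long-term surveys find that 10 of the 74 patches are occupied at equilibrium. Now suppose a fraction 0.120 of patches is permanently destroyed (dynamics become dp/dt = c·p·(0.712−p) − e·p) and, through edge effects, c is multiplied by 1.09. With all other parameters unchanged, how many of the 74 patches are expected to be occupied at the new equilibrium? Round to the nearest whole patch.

5

Observed p* = 10/74 = 0.13514.
Balance c(h−p*) = e gives e = 0.822×(0.832 − 0.13514) = 0.57282.
New p* = 0.712 − e/c = 0.712 − 0.57282/0.89598 = 0.07268.
Expected occupied = 74 × 0.07268 = 5.38 ≈ 5.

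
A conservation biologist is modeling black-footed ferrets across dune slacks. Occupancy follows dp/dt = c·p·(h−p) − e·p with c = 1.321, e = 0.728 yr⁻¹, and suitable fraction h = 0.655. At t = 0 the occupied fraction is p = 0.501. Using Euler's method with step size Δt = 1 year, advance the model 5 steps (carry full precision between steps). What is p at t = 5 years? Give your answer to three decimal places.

0.146

Update rule: p ← p + [c·p·(h−p) − e·p]·Δt with Δt = 1.
t = 1: p = 0.50100 + (-0.26281) = 0.23819
t = 2: p = 0.23819 + (-0.04225) = 0.19594
t = 3: p = 0.19594 + (-0.02382) = 0.17212
t = 4: p = 0.17212 + (-0.01551) = 0.15661
t = 5: p = 0.15661 + (-0.01090) = 0.14570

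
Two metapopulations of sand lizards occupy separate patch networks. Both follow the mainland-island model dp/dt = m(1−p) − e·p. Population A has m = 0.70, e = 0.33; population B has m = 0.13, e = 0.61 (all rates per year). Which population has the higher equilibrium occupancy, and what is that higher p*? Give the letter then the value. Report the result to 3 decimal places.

A: p*_A = m/(m+e) = 0.70/1.0300 = 0.6796.
B: p*_B = 0.13/0.7400 = 0.1757.
A is higher at 0.6796.

A, 0.680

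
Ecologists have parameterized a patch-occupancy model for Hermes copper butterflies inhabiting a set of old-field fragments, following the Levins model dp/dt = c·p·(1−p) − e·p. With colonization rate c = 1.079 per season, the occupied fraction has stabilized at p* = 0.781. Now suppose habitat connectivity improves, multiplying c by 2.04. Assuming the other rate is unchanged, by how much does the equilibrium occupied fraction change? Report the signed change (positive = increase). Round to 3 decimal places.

Balance c(1−p*) = e gives e = 1.079×(1 − 0.78100) = 0.23630.
New p* = 1 − e/c = 1 − 0.23630/2.20116 = 0.89265.
Δp* = 0.89265 − 0.78100 = +0.11165.

0.112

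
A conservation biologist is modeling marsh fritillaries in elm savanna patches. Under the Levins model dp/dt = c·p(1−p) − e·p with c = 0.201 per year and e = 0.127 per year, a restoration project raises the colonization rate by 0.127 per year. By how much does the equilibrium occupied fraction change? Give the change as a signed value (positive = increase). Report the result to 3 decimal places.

0.245

Before: p* = 1 − 0.127/0.201 = 0.3682.
After the change, c = 0.328, e = 0.127, so p* = 1 − 0.127/0.328 = 0.6128.
Δp* = 0.6128 − 0.3682 = +0.2446.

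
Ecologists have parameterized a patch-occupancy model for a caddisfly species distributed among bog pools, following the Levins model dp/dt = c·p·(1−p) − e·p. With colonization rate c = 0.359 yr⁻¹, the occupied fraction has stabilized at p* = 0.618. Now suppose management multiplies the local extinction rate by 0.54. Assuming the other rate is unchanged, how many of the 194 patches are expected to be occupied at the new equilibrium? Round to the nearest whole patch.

154

Balance c(1−p*) = e gives e = 0.359×(1 − 0.61800) = 0.13714.
New p* = 1 − e/c = 1 − 0.07406/0.35900 = 0.79370.
Expected occupied = 194 × 0.79370 = 153.98 ≈ 154.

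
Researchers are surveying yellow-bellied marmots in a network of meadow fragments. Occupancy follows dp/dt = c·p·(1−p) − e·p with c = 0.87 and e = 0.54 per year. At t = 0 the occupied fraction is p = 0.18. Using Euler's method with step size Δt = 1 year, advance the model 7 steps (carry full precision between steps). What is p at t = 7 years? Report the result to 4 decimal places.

Update rule: p ← p + [c·p·(1−p) − e·p]·Δt with Δt = 1.
p: 0.18000 → 0.21121  (Δp = +0.03121)
p: 0.21121 → 0.24210  (Δp = +0.03089)
p: 0.24210 → 0.27100  (Δp = +0.02890)
p: 0.27100 → 0.29654  (Δp = +0.02554)
p: 0.29654 → 0.31789  (Δp = +0.02135)
p: 0.31789 → 0.33488  (Δp = +0.01699)
p: 0.33488 → 0.34782  (Δp = +0.01295)

0.3478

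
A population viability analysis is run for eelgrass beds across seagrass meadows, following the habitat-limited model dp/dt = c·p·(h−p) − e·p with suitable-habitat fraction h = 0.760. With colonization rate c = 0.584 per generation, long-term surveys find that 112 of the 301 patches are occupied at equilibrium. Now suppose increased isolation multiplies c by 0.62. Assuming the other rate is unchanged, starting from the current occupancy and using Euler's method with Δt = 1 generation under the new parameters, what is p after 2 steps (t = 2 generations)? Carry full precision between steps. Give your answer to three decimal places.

Observed p* = 112/301 = 0.37209.
Balance c(h−p*) = e gives e = 0.584×(0.76 − 0.37209) = 0.22654.
Starting from p₀ = 0.37209; update p ← p + (dp/dt)·Δt with the new parameters.
p: 0.37209 → 0.34006  (Δp = -0.03203)
p: 0.34006 → 0.31473  (Δp = -0.02533)

0.315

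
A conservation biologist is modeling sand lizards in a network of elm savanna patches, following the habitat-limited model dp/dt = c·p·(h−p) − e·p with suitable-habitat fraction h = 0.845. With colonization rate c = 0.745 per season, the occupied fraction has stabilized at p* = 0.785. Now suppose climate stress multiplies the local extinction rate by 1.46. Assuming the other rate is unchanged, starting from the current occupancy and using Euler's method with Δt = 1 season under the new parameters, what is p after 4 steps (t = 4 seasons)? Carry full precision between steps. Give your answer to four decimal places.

Balance c(h−p*) = e gives e = 0.745×(0.845 − 0.78500) = 0.04470.
Starting from p₀ = 0.78500; update p ← p + (dp/dt)·Δt with the new parameters.
t = 1: p = 0.78500 + (-0.01614) = 0.76886
t = 2: p = 0.76886 + (-0.00656) = 0.76230
t = 3: p = 0.76230 + (-0.00278) = 0.75952
t = 4: p = 0.75952 + (-0.00120) = 0.75832

0.7583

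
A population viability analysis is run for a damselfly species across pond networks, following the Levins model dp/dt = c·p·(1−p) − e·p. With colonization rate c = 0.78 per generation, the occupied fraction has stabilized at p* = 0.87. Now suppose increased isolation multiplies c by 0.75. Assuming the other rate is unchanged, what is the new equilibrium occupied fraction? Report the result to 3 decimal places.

0.827

Balance c(1−p*) = e gives e = 0.78×(1 − 0.87000) = 0.10140.
New p* = 1 − e/c = 1 − 0.10140/0.58500 = 0.82667.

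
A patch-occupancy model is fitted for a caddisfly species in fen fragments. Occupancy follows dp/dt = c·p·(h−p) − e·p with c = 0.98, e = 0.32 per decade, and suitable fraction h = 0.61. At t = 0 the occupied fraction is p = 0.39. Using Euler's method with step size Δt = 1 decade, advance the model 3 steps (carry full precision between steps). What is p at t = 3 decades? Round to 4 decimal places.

Update rule: p ← p + [c·p·(h−p) − e·p]·Δt with Δt = 1.
  1  |  dp/dt·Δt = -0.040716  |  p_1 = 0.349284
  2  |  dp/dt·Δt = -0.022528  |  p_2 = 0.326756
  3  |  dp/dt·Δt = -0.013861  |  p_3 = 0.312895

0.3129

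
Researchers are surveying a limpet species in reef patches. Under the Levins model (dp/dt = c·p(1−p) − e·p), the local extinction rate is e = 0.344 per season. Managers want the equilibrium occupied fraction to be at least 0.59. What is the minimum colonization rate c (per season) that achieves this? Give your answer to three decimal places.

0.839

p* = 1 − e/c ≥ 0.59 requires e/c ≤ 0.4100, i.e. c ≥ e/0.4100.
c_min = 0.344/0.4100 = 0.8390.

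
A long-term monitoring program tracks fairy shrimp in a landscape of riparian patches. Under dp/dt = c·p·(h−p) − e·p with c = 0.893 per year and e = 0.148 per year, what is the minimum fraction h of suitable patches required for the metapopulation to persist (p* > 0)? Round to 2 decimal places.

0.17

p* = h − e/c is positive only when h > e/c.
h_min = e/c = 0.148/0.893 = 0.1657.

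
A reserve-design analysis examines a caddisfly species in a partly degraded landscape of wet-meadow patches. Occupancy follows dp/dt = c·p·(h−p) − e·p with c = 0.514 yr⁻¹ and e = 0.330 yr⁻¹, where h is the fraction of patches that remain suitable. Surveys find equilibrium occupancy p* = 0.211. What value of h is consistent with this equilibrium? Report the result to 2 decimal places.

0.85

At equilibrium c(h−p*) = e, so h = p* + e/c.
h = 0.211 + 0.330/0.514 = 0.211 + 0.6420 = 0.8530.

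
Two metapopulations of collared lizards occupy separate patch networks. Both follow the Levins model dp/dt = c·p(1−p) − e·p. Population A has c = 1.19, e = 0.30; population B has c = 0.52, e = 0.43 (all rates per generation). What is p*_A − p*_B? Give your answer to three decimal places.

0.575

A: p*_A = 1 − 0.30/1.19 = 0.7479.
B: p*_B = 1 − 0.43/0.52 = 0.1731.
p*_A − p*_B = 0.7479 − 0.1731 = 0.5748.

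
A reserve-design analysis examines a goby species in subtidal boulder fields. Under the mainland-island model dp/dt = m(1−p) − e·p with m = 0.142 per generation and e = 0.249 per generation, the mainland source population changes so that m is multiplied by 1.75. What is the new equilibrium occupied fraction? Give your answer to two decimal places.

0.50

Before: p* = 0.142/(0.142+0.249) = 0.3632.
After: m = 0.2485, e = 0.249; p* = 0.2485/0.4975 = 0.4995.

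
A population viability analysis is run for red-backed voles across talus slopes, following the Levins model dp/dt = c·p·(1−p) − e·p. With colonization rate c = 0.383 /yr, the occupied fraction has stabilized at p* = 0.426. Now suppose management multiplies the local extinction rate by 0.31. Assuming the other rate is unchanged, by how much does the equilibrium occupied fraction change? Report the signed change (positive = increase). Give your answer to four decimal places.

Balance c(1−p*) = e gives e = 0.383×(1 − 0.42600) = 0.21984.
New p* = 1 − e/c = 1 − 0.06815/0.38300 = 0.82206.
Δp* = 0.82206 − 0.42600 = +0.39606.

0.3961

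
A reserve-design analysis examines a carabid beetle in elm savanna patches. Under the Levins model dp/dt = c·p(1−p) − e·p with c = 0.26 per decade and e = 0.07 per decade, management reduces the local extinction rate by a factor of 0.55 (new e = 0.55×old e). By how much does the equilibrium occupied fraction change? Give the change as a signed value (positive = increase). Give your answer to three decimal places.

Before: p* = 1 − 0.07/0.26 = 0.7308.
After the change, c = 0.26, e = 0.0385, so p* = 1 − 0.0385/0.26 = 0.8519.
Δp* = 0.8519 − 0.7308 = +0.1212.

0.121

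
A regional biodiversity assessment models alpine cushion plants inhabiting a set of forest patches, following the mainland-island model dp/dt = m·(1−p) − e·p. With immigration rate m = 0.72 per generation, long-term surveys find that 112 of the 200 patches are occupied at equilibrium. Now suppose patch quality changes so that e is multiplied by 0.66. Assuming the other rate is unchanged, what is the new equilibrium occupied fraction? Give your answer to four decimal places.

Observed p* = 112/200 = 0.56000.
Balance m(1−p*) = e·p* gives e = m(1−p*)/p* = 0.72×0.44000/0.56000 = 0.56571.
New p* = m/(m+e) = 0.72000/(0.72000+0.37337) = 0.65851.

0.6585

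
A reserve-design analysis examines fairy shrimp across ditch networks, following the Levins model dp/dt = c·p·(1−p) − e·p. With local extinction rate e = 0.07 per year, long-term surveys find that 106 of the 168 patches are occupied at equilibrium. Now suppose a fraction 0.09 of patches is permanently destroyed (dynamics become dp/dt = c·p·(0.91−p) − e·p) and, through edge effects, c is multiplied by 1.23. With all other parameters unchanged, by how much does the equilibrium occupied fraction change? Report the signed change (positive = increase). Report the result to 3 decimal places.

-0.021

Observed p* = 106/168 = 0.63095.
Balance c(1−p*) = e gives c = e/(1 − 0.63095) = 0.07/0.36905 = 0.18968.
New p* = 0.91 − e/c = 0.91 − 0.07000/0.23331 = 0.60997.
Δp* = 0.60997 − 0.63095 = -0.02098.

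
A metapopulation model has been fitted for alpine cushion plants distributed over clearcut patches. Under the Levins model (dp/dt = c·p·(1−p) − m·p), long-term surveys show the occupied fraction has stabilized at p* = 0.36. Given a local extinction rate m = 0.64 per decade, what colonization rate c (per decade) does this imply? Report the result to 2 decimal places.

At equilibrium c(1−p*) = m, so c = m/(1−p*).
c = 0.64/(1 − 0.36) = 0.64/0.6400 = 1.0000.

1.00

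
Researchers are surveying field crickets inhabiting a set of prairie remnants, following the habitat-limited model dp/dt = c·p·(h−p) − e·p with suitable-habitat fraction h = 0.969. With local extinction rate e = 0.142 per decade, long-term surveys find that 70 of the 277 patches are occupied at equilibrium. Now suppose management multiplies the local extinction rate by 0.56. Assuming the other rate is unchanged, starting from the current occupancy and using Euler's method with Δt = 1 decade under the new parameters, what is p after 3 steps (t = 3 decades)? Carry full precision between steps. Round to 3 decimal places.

0.300

Observed p* = 70/277 = 0.25271.
Balance c(h−p*) = e gives c = e/(0.969 − 0.25271) = 0.142/0.71629 = 0.19824.
Starting from p₀ = 0.25271; update p ← p + (dp/dt)·Δt with the new parameters.
step 1: Δp = +0.01579, p = 0.26850
step 2: Δp = +0.01594, p = 0.28443
step 3: Δp = +0.01598, p = 0.30041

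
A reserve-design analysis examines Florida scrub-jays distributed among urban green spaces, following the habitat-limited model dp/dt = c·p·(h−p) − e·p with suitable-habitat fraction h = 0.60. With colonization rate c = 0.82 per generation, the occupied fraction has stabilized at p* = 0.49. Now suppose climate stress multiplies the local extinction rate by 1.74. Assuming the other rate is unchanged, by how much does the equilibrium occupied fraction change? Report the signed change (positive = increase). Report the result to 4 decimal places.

Balance c(h−p*) = e gives e = 0.82×(0.6 − 0.49000) = 0.09020.
New p* = 0.6 − e/c = 0.6 − 0.15695/0.82000 = 0.40860.
Δp* = 0.40860 − 0.49000 = -0.08140.

-0.0814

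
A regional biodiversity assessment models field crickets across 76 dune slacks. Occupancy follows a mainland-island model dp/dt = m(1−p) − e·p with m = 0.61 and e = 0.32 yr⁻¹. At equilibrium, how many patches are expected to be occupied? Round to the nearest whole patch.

50

p* = m/(m+e) = 0.61/0.9300 = 0.6559.
Expected occupied patches = N × p* = 76 × 0.6559 = 49.85 ≈ 50.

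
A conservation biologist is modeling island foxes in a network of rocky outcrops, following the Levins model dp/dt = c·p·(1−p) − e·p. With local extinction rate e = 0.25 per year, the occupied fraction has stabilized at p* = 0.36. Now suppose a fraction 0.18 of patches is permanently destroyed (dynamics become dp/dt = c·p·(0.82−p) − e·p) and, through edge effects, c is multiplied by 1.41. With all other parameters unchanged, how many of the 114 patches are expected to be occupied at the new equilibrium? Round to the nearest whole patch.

42

Balance c(1−p*) = e gives c = e/(1 − 0.36000) = 0.25/0.64000 = 0.39062.
New p* = 0.82 − e/c = 0.82 − 0.25000/0.55077 = 0.36609.
Expected occupied = 114 × 0.36609 = 41.73 ≈ 42.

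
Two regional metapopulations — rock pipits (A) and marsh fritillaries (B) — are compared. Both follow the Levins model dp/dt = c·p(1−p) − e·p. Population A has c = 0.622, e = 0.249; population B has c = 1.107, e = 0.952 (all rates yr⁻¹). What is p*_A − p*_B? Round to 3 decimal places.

0.460

A: p*_A = 1 − 0.249/0.622 = 0.5997.
B: p*_B = 1 − 0.952/1.107 = 0.1400.
p*_A − p*_B = 0.5997 − 0.1400 = 0.4597.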